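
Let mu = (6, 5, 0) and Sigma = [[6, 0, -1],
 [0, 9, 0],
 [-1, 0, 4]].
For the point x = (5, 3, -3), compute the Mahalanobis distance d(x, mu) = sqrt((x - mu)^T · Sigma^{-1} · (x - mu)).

Step 1 — centre the observation: (x - mu) = (-1, -2, -3).

Step 2 — invert Sigma (cofactor / det for 3×3, or solve directly):
  Sigma^{-1} = [[0.1739, 0, 0.0435],
 [0, 0.1111, 0],
 [0.0435, 0, 0.2609]].

Step 3 — form the quadratic (x - mu)^T · Sigma^{-1} · (x - mu):
  Sigma^{-1} · (x - mu) = (-0.3043, -0.2222, -0.8261).
  (x - mu)^T · [Sigma^{-1} · (x - mu)] = (-1)·(-0.3043) + (-2)·(-0.2222) + (-3)·(-0.8261) = 3.2271.

Step 4 — take square root: d = √(3.2271) ≈ 1.7964.

d(x, mu) = √(3.2271) ≈ 1.7964


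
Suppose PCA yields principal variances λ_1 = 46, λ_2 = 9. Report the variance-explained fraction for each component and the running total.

Step 1 — total variance = trace(Sigma) = Σ λ_i = 46 + 9 = 55.

Step 2 — fraction explained by component i = λ_i / Σ λ:
  PC1: 46/55 = 0.8364
  PC2: 9/55 = 0.1636

Step 3 — cumulative fraction after k components = (λ_1 + ... + λ_k) / Σ λ:
  k = 1: 46/55 = 0.8364
  k = 2: (46 + 9)/55 = 55/55 = 1

Summary (fraction, with percent):

explained: PC1 0.8364 (83.64%), PC2 0.1636 (16.36%);  cumulative: 0.8364, 1


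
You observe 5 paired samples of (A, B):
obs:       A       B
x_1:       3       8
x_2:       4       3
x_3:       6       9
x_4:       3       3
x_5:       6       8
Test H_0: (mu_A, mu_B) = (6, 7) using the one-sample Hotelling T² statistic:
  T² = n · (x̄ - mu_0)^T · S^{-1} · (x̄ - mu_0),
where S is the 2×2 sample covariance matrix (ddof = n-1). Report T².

Step 1 — sample mean vector:
  mean(A) = (3 + 4 + 6 + 3 + 6) / 5 = 22/5 = 4.4
  mean(B) = (8 + 3 + 9 + 3 + 8) / 5 = 31/5 = 6.2
  x̄ = (4.4, 6.2),  deviation x̄ - mu_0 = (4.4, 6.2) - (6, 7) = (-1.6, -0.8).

Step 2 — sample covariance matrix, S[i,j] = (1/(n-1)) · Σ_k (x_{k,i} - mean_i) · (x_{k,j} - mean_j), divisor n-1 = 4:
  S[A,A] = ((-1.4)·(-1.4) + (-0.4)·(-0.4) + (1.6)·(1.6) + (-1.4)·(-1.4) + (1.6)·(1.6)) / 4 = 9.2/4 = 2.3
  S[A,B] = ((-1.4)·(1.8) + (-0.4)·(-3.2) + (1.6)·(2.8) + (-1.4)·(-3.2) + (1.6)·(1.8)) / 4 = 10.6/4 = 2.65
  S[B,B] = ((1.8)·(1.8) + (-3.2)·(-3.2) + (2.8)·(2.8) + (-3.2)·(-3.2) + (1.8)·(1.8)) / 4 = 34.8/4 = 8.7
  S = [[2.3, 2.65],
 [2.65, 8.7]].

Step 3 — invert S. det(S) = 2.3·8.7 - (2.65)² = 12.9875.
  S^{-1} = (1/det) · [[d, -b], [-b, a]] = [[0.6699, -0.204],
 [-0.204, 0.1771]].

Step 4 — quadratic form (x̄ - mu_0)^T · S^{-1} · (x̄ - mu_0):
  S^{-1} · (x̄ - mu_0) = (-0.9086, 0.1848),
  (x̄ - mu_0)^T · [...] = (-1.6)·(-0.9086) + (-0.8)·(0.1848) = 1.3059.

Step 5 — scale by n: T² = 5 · 1.3059 = 6.5294.

T² ≈ 6.5294


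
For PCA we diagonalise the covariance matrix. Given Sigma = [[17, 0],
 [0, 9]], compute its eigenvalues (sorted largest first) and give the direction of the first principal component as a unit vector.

Step 1 — characteristic polynomial of 2×2 Sigma:
  det(Sigma - λI) = λ² - trace · λ + det = 0.
  trace = 17 + 9 = 26, det = 17·9 - (0)² = 153.
Step 2 — discriminant:
  Δ = trace² - 4·det = 676 - 612 = 64.
Step 3 — eigenvalues:
  λ = (trace ± √Δ)/2 = (26 ± 8)/2,
  λ_1 = 17,  λ_2 = 9.

Step 4 — unit eigenvector for λ_1: Sigma is diagonal, so its eigenvectors are the coordinate axes. λ_1 = 17 is the diagonal entry on the first coordinate axis, hence
  v_1 = (1, 0) (||v_1|| = 1).

λ_1 = 17,  λ_2 = 9;  v_1 ≈ (1, 0)


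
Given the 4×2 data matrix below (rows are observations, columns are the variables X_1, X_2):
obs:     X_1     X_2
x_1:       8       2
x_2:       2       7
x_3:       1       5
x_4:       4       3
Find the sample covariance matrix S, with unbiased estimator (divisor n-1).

Step 1 — column means:
  mean(X_1) = (8 + 2 + 1 + 4) / 4 = 15/4 = 3.75
  mean(X_2) = (2 + 7 + 5 + 3) / 4 = 17/4 = 4.25

Step 2 — sample covariance S[i,j] = (1/(n-1)) · Σ_k (x_{k,i} - mean_i) · (x_{k,j} - mean_j), with n-1 = 3.
  S[X_1,X_1] = ((4.25)·(4.25) + (-1.75)·(-1.75) + (-2.75)·(-2.75) + (0.25)·(0.25)) / 3 = 28.75/3 = 9.5833
  S[X_1,X_2] = ((4.25)·(-2.25) + (-1.75)·(2.75) + (-2.75)·(0.75) + (0.25)·(-1.25)) / 3 = -16.75/3 = -5.5833
  S[X_2,X_2] = ((-2.25)·(-2.25) + (2.75)·(2.75) + (0.75)·(0.75) + (-1.25)·(-1.25)) / 3 = 14.75/3 = 4.9167

S is symmetric (S[j,i] = S[i,j]). Assembling:

S = [[9.5833, -5.5833],
 [-5.5833, 4.9167]]


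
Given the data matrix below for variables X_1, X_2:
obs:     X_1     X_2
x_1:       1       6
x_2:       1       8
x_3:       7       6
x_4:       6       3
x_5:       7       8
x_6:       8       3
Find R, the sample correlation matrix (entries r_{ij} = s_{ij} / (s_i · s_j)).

Step 1 — column means:
  mean(X_1) = (1 + 1 + 7 + 6 + 7 + 8) / 6 = 30/6 = 5
  mean(X_2) = (6 + 8 + 6 + 3 + 8 + 3) / 6 = 34/6 = 5.6667

Step 2 — sample variances and covariances s[i,j] = (1/(n-1)) · Σ_k (x_{k,i} - mean_i) · (x_{k,j} - mean_j), with n-1 = 5:
  s[X_1,X_1] = ((-4)·(-4) + (-4)·(-4) + (2)·(2) + (1)·(1) + (2)·(2) + (3)·(3)) / 5 = 50/5 = 10
  s[X_1,X_2] = ((-4)·(0.3333) + (-4)·(2.3333) + (2)·(0.3333) + (1)·(-2.6667) + (2)·(2.3333) + (3)·(-2.6667)) / 5 = -16/5 = -3.2
  s[X_2,X_2] = ((0.3333)·(0.3333) + (2.3333)·(2.3333) + (0.3333)·(0.3333) + (-2.6667)·(-2.6667) + (2.3333)·(2.3333) + (-2.6667)·(-2.6667)) / 5 = 25.3333/5 = 5.0667
  Sample standard deviations s_i = √(s[i,i]):
  s(X_1) = √(10) = 3.1623
  s(X_2) = √(5.0667) = 2.2509

Step 3 — r_{ij} = s_{ij} / (s_i · s_j):
  r[X_1,X_1] = 1 (diagonal).
  r[X_1,X_2] = -3.2 / (3.1623 · 2.2509) = -3.2 / 7.1181 = -0.4496
  r[X_2,X_2] = 1 (diagonal).

R is symmetric with unit diagonal. Assembling:

R = [[1, -0.4496],
 [-0.4496, 1]]


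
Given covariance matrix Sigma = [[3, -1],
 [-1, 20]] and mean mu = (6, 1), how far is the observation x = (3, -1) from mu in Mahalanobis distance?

Step 1 — centre the observation: (x - mu) = (-3, -2).

Step 2 — invert Sigma. det(Sigma) = 3·20 - (-1)² = 59.
  Sigma^{-1} = (1/det) · [[d, -b], [-b, a]] = [[0.339, 0.0169],
 [0.0169, 0.0508]].

Step 3 — form the quadratic (x - mu)^T · Sigma^{-1} · (x - mu):
  Sigma^{-1} · (x - mu) = (-1.0508, -0.1525).
  (x - mu)^T · [Sigma^{-1} · (x - mu)] = (-3)·(-1.0508) + (-2)·(-0.1525) = 3.4576.

Step 4 — take square root: d = √(3.4576) ≈ 1.8595.

d(x, mu) = √(3.4576) ≈ 1.8595


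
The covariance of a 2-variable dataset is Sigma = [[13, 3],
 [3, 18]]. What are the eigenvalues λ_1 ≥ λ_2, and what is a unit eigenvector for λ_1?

Step 1 — characteristic polynomial of 2×2 Sigma:
  det(Sigma - λI) = λ² - trace · λ + det = 0.
  trace = 13 + 18 = 31, det = 13·18 - (3)² = 225.
Step 2 — discriminant:
  Δ = trace² - 4·det = 961 - 900 = 61.
Step 3 — eigenvalues:
  λ = (trace ± √Δ)/2 = (31 ± 7.8102)/2,
  λ_1 = 19.4051,  λ_2 = 11.5949.

Step 4 — unit eigenvector for λ_1: solve (Sigma - λ_1 I)v = 0. First row:
  (13 - 19.4051)·v_x + (3)·v_y = 0, i.e. (-6.4051)·v_x + (3)·v_y = 0,
  so v ∝ (b, λ_1 - a) = (3, 6.4051) = u.
  ||u|| = √((3)² + (6.4051)²) = √(50.0256) ≈ 7.0729,
  v_1 = u/||u|| ≈ (0.4242, 0.9056) (||v_1|| = 1).

λ_1 = 19.4051,  λ_2 = 11.5949;  v_1 ≈ (0.4242, 0.9056)


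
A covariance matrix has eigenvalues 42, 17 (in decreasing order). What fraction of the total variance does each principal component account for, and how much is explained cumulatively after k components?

Step 1 — total variance = trace(Sigma) = Σ λ_i = 42 + 17 = 59.

Step 2 — fraction explained by component i = λ_i / Σ λ:
  PC1: 42/59 = 0.7119
  PC2: 17/59 = 0.2881

Step 3 — cumulative fraction after k components = (λ_1 + ... + λ_k) / Σ λ:
  k = 1: 42/59 = 0.7119
  k = 2: (42 + 17)/59 = 59/59 = 1

Summary (fraction, with percent):

explained: PC1 0.7119 (71.19%), PC2 0.2881 (28.81%);  cumulative: 0.7119, 1


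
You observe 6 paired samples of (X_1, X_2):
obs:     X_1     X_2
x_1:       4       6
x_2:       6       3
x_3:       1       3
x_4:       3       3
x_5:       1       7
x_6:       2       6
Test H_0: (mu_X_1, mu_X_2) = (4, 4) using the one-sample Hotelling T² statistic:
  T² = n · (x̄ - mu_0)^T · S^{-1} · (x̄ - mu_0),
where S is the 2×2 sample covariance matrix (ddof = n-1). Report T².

Step 1 — sample mean vector:
  mean(X_1) = (4 + 6 + 1 + 3 + 1 + 2) / 6 = 17/6 = 2.8333
  mean(X_2) = (6 + 3 + 3 + 3 + 7 + 6) / 6 = 28/6 = 4.6667
  x̄ = (2.8333, 4.6667),  deviation x̄ - mu_0 = (2.8333, 4.6667) - (4, 4) = (-1.1667, 0.6667).

Step 2 — sample covariance matrix, S[i,j] = (1/(n-1)) · Σ_k (x_{k,i} - mean_i) · (x_{k,j} - mean_j), divisor n-1 = 5:
  S[X_1,X_1] = ((1.1667)·(1.1667) + (3.1667)·(3.1667) + (-1.8333)·(-1.8333) + (0.1667)·(0.1667) + (-1.8333)·(-1.8333) + (-0.8333)·(-0.8333)) / 5 = 18.8333/5 = 3.7667
  S[X_1,X_2] = ((1.1667)·(1.3333) + (3.1667)·(-1.6667) + (-1.8333)·(-1.6667) + (0.1667)·(-1.6667) + (-1.8333)·(2.3333) + (-0.8333)·(1.3333)) / 5 = -6.3333/5 = -1.2667
  S[X_2,X_2] = ((1.3333)·(1.3333) + (-1.6667)·(-1.6667) + (-1.6667)·(-1.6667) + (-1.6667)·(-1.6667) + (2.3333)·(2.3333) + (1.3333)·(1.3333)) / 5 = 17.3333/5 = 3.4667
  S = [[3.7667, -1.2667],
 [-1.2667, 3.4667]].

Step 3 — invert S. det(S) = 3.7667·3.4667 - (-1.2667)² = 11.4533.
  S^{-1} = (1/det) · [[d, -b], [-b, a]] = [[0.3027, 0.1106],
 [0.1106, 0.3289]].

Step 4 — quadratic form (x̄ - mu_0)^T · S^{-1} · (x̄ - mu_0):
  S^{-1} · (x̄ - mu_0) = (-0.2794, 0.0902),
  (x̄ - mu_0)^T · [...] = (-1.1667)·(-0.2794) + (0.6667)·(0.0902) = 0.3861.

Step 5 — scale by n: T² = 6 · 0.3861 = 2.3166.

T² ≈ 2.3166


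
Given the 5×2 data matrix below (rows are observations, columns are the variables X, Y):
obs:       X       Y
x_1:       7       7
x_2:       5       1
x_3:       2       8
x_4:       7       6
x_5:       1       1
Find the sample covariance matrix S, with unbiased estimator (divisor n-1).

Step 1 — column means:
  mean(X) = (7 + 5 + 2 + 7 + 1) / 5 = 22/5 = 4.4
  mean(Y) = (7 + 1 + 8 + 6 + 1) / 5 = 23/5 = 4.6

Step 2 — sample covariance S[i,j] = (1/(n-1)) · Σ_k (x_{k,i} - mean_i) · (x_{k,j} - mean_j), with n-1 = 4.
  S[X,X] = ((2.6)·(2.6) + (0.6)·(0.6) + (-2.4)·(-2.4) + (2.6)·(2.6) + (-3.4)·(-3.4)) / 4 = 31.2/4 = 7.8
  S[X,Y] = ((2.6)·(2.4) + (0.6)·(-3.6) + (-2.4)·(3.4) + (2.6)·(1.4) + (-3.4)·(-3.6)) / 4 = 11.8/4 = 2.95
  S[Y,Y] = ((2.4)·(2.4) + (-3.6)·(-3.6) + (3.4)·(3.4) + (1.4)·(1.4) + (-3.6)·(-3.6)) / 4 = 45.2/4 = 11.3

S is symmetric (S[j,i] = S[i,j]). Assembling:

S = [[7.8, 2.95],
 [2.95, 11.3]]


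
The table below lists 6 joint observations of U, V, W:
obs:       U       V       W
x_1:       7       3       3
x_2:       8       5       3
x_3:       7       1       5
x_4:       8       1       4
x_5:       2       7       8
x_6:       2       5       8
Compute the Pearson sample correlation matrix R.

Step 1 — column means:
  mean(U) = (7 + 8 + 7 + 8 + 2 + 2) / 6 = 34/6 = 5.6667
  mean(V) = (3 + 5 + 1 + 1 + 7 + 5) / 6 = 22/6 = 3.6667
  mean(W) = (3 + 3 + 5 + 4 + 8 + 8) / 6 = 31/6 = 5.1667

Step 2 — sample variances and covariances s[i,j] = (1/(n-1)) · Σ_k (x_{k,i} - mean_i) · (x_{k,j} - mean_j), with n-1 = 5:
  s[U,U] = ((1.3333)·(1.3333) + (2.3333)·(2.3333) + (1.3333)·(1.3333) + (2.3333)·(2.3333) + (-3.6667)·(-3.6667) + (-3.6667)·(-3.6667)) / 5 = 41.3333/5 = 8.2667
  s[U,V] = ((1.3333)·(-0.6667) + (2.3333)·(1.3333) + (1.3333)·(-2.6667) + (2.3333)·(-2.6667) + (-3.6667)·(3.3333) + (-3.6667)·(1.3333)) / 5 = -24.6667/5 = -4.9333
  s[U,W] = ((1.3333)·(-2.1667) + (2.3333)·(-2.1667) + (1.3333)·(-0.1667) + (2.3333)·(-1.1667) + (-3.6667)·(2.8333) + (-3.6667)·(2.8333)) / 5 = -31.6667/5 = -6.3333
  s[V,V] = ((-0.6667)·(-0.6667) + (1.3333)·(1.3333) + (-2.6667)·(-2.6667) + (-2.6667)·(-2.6667) + (3.3333)·(3.3333) + (1.3333)·(1.3333)) / 5 = 29.3333/5 = 5.8667
  s[V,W] = ((-0.6667)·(-2.1667) + (1.3333)·(-2.1667) + (-2.6667)·(-0.1667) + (-2.6667)·(-1.1667) + (3.3333)·(2.8333) + (1.3333)·(2.8333)) / 5 = 15.3333/5 = 3.0667
  s[W,W] = ((-2.1667)·(-2.1667) + (-2.1667)·(-2.1667) + (-0.1667)·(-0.1667) + (-1.1667)·(-1.1667) + (2.8333)·(2.8333) + (2.8333)·(2.8333)) / 5 = 26.8333/5 = 5.3667
  Sample standard deviations s_i = √(s[i,i]):
  s(U) = √(8.2667) = 2.8752
  s(V) = √(5.8667) = 2.4221
  s(W) = √(5.3667) = 2.3166

Step 3 — r_{ij} = s_{ij} / (s_i · s_j):
  r[U,U] = 1 (diagonal).
  r[U,V] = -4.9333 / (2.8752 · 2.4221) = -4.9333 / 6.964 = -0.7084
  r[U,W] = -6.3333 / (2.8752 · 2.3166) = -6.3333 / 6.6607 = -0.9509
  r[V,V] = 1 (diagonal).
  r[V,W] = 3.0667 / (2.4221 · 2.3166) = 3.0667 / 5.6111 = 0.5465
  r[W,W] = 1 (diagonal).

R is symmetric with unit diagonal. Assembling:

R = [[1, -0.7084, -0.9509],
 [-0.7084, 1, 0.5465],
 [-0.9509, 0.5465, 1]]


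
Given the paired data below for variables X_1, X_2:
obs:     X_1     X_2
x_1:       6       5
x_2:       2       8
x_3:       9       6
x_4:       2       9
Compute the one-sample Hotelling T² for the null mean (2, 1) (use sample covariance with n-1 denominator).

Step 1 — sample mean vector:
  mean(X_1) = (6 + 2 + 9 + 2) / 4 = 19/4 = 4.75
  mean(X_2) = (5 + 8 + 6 + 9) / 4 = 28/4 = 7
  x̄ = (4.75, 7),  deviation x̄ - mu_0 = (4.75, 7) - (2, 1) = (2.75, 6).

Step 2 — sample covariance matrix, S[i,j] = (1/(n-1)) · Σ_k (x_{k,i} - mean_i) · (x_{k,j} - mean_j), divisor n-1 = 3:
  S[X_1,X_1] = ((1.25)·(1.25) + (-2.75)·(-2.75) + (4.25)·(4.25) + (-2.75)·(-2.75)) / 3 = 34.75/3 = 11.5833
  S[X_1,X_2] = ((1.25)·(-2) + (-2.75)·(1) + (4.25)·(-1) + (-2.75)·(2)) / 3 = -15/3 = -5
  S[X_2,X_2] = ((-2)·(-2) + (1)·(1) + (-1)·(-1) + (2)·(2)) / 3 = 10/3 = 3.3333
  S = [[11.5833, -5],
 [-5, 3.3333]].

Step 3 — invert S. det(S) = 11.5833·3.3333 - (-5)² = 13.6111.
  S^{-1} = (1/det) · [[d, -b], [-b, a]] = [[0.2449, 0.3673],
 [0.3673, 0.851]].

Step 4 — quadratic form (x̄ - mu_0)^T · S^{-1} · (x̄ - mu_0):
  S^{-1} · (x̄ - mu_0) = (2.8776, 6.1163),
  (x̄ - mu_0)^T · [...] = (2.75)·(2.8776) + (6)·(6.1163) = 44.6112.

Step 5 — scale by n: T² = 4 · 44.6112 = 178.4449.

T² ≈ 178.4449


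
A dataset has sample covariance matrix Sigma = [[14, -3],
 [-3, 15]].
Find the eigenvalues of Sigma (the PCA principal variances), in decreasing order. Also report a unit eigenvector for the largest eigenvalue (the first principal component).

Step 1 — characteristic polynomial of 2×2 Sigma:
  det(Sigma - λI) = λ² - trace · λ + det = 0.
  trace = 14 + 15 = 29, det = 14·15 - (-3)² = 201.
Step 2 — discriminant:
  Δ = trace² - 4·det = 841 - 804 = 37.
Step 3 — eigenvalues:
  λ = (trace ± √Δ)/2 = (29 ± 6.0828)/2,
  λ_1 = 17.5414,  λ_2 = 11.4586.

Step 4 — unit eigenvector for λ_1: solve (Sigma - λ_1 I)v = 0. First row:
  (14 - 17.5414)·v_x + (-3)·v_y = 0, i.e. (-3.5414)·v_x + (-3)·v_y = 0,
  so v ∝ (b, λ_1 - a) = (-3, 3.5414); multiply by -1 so the first entry is positive: u = (3, -3.5414).
  ||u|| = √((3)² + (-3.5414)²) = √(21.5414) ≈ 4.6413,
  v_1 = u/||u|| ≈ (0.6464, -0.763) (||v_1|| = 1).

λ_1 = 17.5414,  λ_2 = 11.4586;  v_1 ≈ (0.6464, -0.763)


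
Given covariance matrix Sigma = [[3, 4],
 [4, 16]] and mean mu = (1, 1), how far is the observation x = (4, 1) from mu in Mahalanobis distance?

Step 1 — centre the observation: (x - mu) = (3, 0).

Step 2 — invert Sigma. det(Sigma) = 3·16 - (4)² = 32.
  Sigma^{-1} = (1/det) · [[d, -b], [-b, a]] = [[0.5, -0.125],
 [-0.125, 0.0938]].

Step 3 — form the quadratic (x - mu)^T · Sigma^{-1} · (x - mu):
  Sigma^{-1} · (x - mu) = (1.5, -0.375).
  (x - mu)^T · [Sigma^{-1} · (x - mu)] = (3)·(1.5) + (0)·(-0.375) = 4.5.

Step 4 — take square root: d = √(4.5) ≈ 2.1213.

d(x, mu) = √(4.5) ≈ 2.1213


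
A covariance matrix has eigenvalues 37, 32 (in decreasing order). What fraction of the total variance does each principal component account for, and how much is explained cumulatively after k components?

Step 1 — total variance = trace(Sigma) = Σ λ_i = 37 + 32 = 69.

Step 2 — fraction explained by component i = λ_i / Σ λ:
  PC1: 37/69 = 0.5362
  PC2: 32/69 = 0.4638

Step 3 — cumulative fraction after k components = (λ_1 + ... + λ_k) / Σ λ:
  k = 1: 37/69 = 0.5362
  k = 2: (37 + 32)/69 = 69/69 = 1

Summary (fraction, with percent):

explained: PC1 0.5362 (53.62%), PC2 0.4638 (46.38%);  cumulative: 0.5362, 1


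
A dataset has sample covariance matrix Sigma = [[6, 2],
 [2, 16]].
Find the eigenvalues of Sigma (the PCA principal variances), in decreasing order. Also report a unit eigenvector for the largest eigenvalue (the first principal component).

Step 1 — characteristic polynomial of 2×2 Sigma:
  det(Sigma - λI) = λ² - trace · λ + det = 0.
  trace = 6 + 16 = 22, det = 6·16 - (2)² = 92.
Step 2 — discriminant:
  Δ = trace² - 4·det = 484 - 368 = 116.
Step 3 — eigenvalues:
  λ = (trace ± √Δ)/2 = (22 ± 10.7703)/2,
  λ_1 = 16.3852,  λ_2 = 5.6148.

Step 4 — unit eigenvector for λ_1: solve (Sigma - λ_1 I)v = 0. First row:
  (6 - 16.3852)·v_x + (2)·v_y = 0, i.e. (-10.3852)·v_x + (2)·v_y = 0,
  so v ∝ (b, λ_1 - a) = (2, 10.3852) = u.
  ||u|| = √((2)² + (10.3852)²) = √(111.8516) ≈ 10.576,
  v_1 = u/||u|| ≈ (0.1891, 0.982) (||v_1|| = 1).

λ_1 = 16.3852,  λ_2 = 5.6148;  v_1 ≈ (0.1891, 0.982)


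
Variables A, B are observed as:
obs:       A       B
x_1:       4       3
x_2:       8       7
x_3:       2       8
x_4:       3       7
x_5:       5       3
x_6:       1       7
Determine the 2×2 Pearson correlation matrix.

Step 1 — column means:
  mean(A) = (4 + 8 + 2 + 3 + 5 + 1) / 6 = 23/6 = 3.8333
  mean(B) = (3 + 7 + 8 + 7 + 3 + 7) / 6 = 35/6 = 5.8333

Step 2 — sample variances and covariances s[i,j] = (1/(n-1)) · Σ_k (x_{k,i} - mean_i) · (x_{k,j} - mean_j), with n-1 = 5:
  s[A,A] = ((0.1667)·(0.1667) + (4.1667)·(4.1667) + (-1.8333)·(-1.8333) + (-0.8333)·(-0.8333) + (1.1667)·(1.1667) + (-2.8333)·(-2.8333)) / 5 = 30.8333/5 = 6.1667
  s[A,B] = ((0.1667)·(-2.8333) + (4.1667)·(1.1667) + (-1.8333)·(2.1667) + (-0.8333)·(1.1667) + (1.1667)·(-2.8333) + (-2.8333)·(1.1667)) / 5 = -7.1667/5 = -1.4333
  s[B,B] = ((-2.8333)·(-2.8333) + (1.1667)·(1.1667) + (2.1667)·(2.1667) + (1.1667)·(1.1667) + (-2.8333)·(-2.8333) + (1.1667)·(1.1667)) / 5 = 24.8333/5 = 4.9667
  Sample standard deviations s_i = √(s[i,i]):
  s(A) = √(6.1667) = 2.4833
  s(B) = √(4.9667) = 2.2286

Step 3 — r_{ij} = s_{ij} / (s_i · s_j):
  r[A,A] = 1 (diagonal).
  r[A,B] = -1.4333 / (2.4833 · 2.2286) = -1.4333 / 5.5342 = -0.259
  r[B,B] = 1 (diagonal).

R is symmetric with unit diagonal. Assembling:

R = [[1, -0.259],
 [-0.259, 1]]


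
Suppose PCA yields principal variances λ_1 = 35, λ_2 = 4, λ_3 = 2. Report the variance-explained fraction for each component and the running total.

Step 1 — total variance = trace(Sigma) = Σ λ_i = 35 + 4 + 2 = 41.

Step 2 — fraction explained by component i = λ_i / Σ λ:
  PC1: 35/41 = 0.8537
  PC2: 4/41 = 0.0976
  PC3: 2/41 = 0.0488

Step 3 — cumulative fraction after k components = (λ_1 + ... + λ_k) / Σ λ:
  k = 1: 35/41 = 0.8537
  k = 2: (35 + 4)/41 = 39/41 = 0.9512
  k = 3: (35 + 4 + 2)/41 = 41/41 = 1

Summary (fraction, with percent):

explained: PC1 0.8537 (85.37%), PC2 0.0976 (9.76%), PC3 0.0488 (4.88%);  cumulative: 0.8537, 0.9512, 1


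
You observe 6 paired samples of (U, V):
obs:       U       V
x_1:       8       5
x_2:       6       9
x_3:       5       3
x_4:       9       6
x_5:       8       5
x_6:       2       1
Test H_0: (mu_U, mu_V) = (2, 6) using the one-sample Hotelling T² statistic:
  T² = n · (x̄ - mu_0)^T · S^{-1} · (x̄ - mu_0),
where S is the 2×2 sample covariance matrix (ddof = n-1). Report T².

Step 1 — sample mean vector:
  mean(U) = (8 + 6 + 5 + 9 + 8 + 2) / 6 = 38/6 = 6.3333
  mean(V) = (5 + 9 + 3 + 6 + 5 + 1) / 6 = 29/6 = 4.8333
  x̄ = (6.3333, 4.8333),  deviation x̄ - mu_0 = (6.3333, 4.8333) - (2, 6) = (4.3333, -1.1667).

Step 2 — sample covariance matrix, S[i,j] = (1/(n-1)) · Σ_k (x_{k,i} - mean_i) · (x_{k,j} - mean_j), divisor n-1 = 5:
  S[U,U] = ((1.6667)·(1.6667) + (-0.3333)·(-0.3333) + (-1.3333)·(-1.3333) + (2.6667)·(2.6667) + (1.6667)·(1.6667) + (-4.3333)·(-4.3333)) / 5 = 33.3333/5 = 6.6667
  S[U,V] = ((1.6667)·(0.1667) + (-0.3333)·(4.1667) + (-1.3333)·(-1.8333) + (2.6667)·(1.1667) + (1.6667)·(0.1667) + (-4.3333)·(-3.8333)) / 5 = 21.3333/5 = 4.2667
  S[V,V] = ((0.1667)·(0.1667) + (4.1667)·(4.1667) + (-1.8333)·(-1.8333) + (1.1667)·(1.1667) + (0.1667)·(0.1667) + (-3.8333)·(-3.8333)) / 5 = 36.8333/5 = 7.3667
  S = [[6.6667, 4.2667],
 [4.2667, 7.3667]].

Step 3 — invert S. det(S) = 6.6667·7.3667 - (4.2667)² = 30.9067.
  S^{-1} = (1/det) · [[d, -b], [-b, a]] = [[0.2384, -0.1381],
 [-0.1381, 0.2157]].

Step 4 — quadratic form (x̄ - mu_0)^T · S^{-1} · (x̄ - mu_0):
  S^{-1} · (x̄ - mu_0) = (1.1939, -0.8499),
  (x̄ - mu_0)^T · [...] = (4.3333)·(1.1939) + (-1.1667)·(-0.8499) = 6.1652.

Step 5 — scale by n: T² = 6 · 6.1652 = 36.9909.

T² ≈ 36.9909


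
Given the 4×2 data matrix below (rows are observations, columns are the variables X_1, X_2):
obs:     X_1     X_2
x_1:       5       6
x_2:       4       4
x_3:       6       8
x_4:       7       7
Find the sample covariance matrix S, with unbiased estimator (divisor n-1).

Step 1 — column means:
  mean(X_1) = (5 + 4 + 6 + 7) / 4 = 22/4 = 5.5
  mean(X_2) = (6 + 4 + 8 + 7) / 4 = 25/4 = 6.25

Step 2 — sample covariance S[i,j] = (1/(n-1)) · Σ_k (x_{k,i} - mean_i) · (x_{k,j} - mean_j), with n-1 = 3.
  S[X_1,X_1] = ((-0.5)·(-0.5) + (-1.5)·(-1.5) + (0.5)·(0.5) + (1.5)·(1.5)) / 3 = 5/3 = 1.6667
  S[X_1,X_2] = ((-0.5)·(-0.25) + (-1.5)·(-2.25) + (0.5)·(1.75) + (1.5)·(0.75)) / 3 = 5.5/3 = 1.8333
  S[X_2,X_2] = ((-0.25)·(-0.25) + (-2.25)·(-2.25) + (1.75)·(1.75) + (0.75)·(0.75)) / 3 = 8.75/3 = 2.9167

S is symmetric (S[j,i] = S[i,j]). Assembling:

S = [[1.6667, 1.8333],
 [1.8333, 2.9167]]


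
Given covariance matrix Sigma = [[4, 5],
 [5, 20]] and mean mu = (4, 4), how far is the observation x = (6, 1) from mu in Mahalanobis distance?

Step 1 — centre the observation: (x - mu) = (2, -3).

Step 2 — invert Sigma. det(Sigma) = 4·20 - (5)² = 55.
  Sigma^{-1} = (1/det) · [[d, -b], [-b, a]] = [[0.3636, -0.0909],
 [-0.0909, 0.0727]].

Step 3 — form the quadratic (x - mu)^T · Sigma^{-1} · (x - mu):
  Sigma^{-1} · (x - mu) = (1, -0.4).
  (x - mu)^T · [Sigma^{-1} · (x - mu)] = (2)·(1) + (-3)·(-0.4) = 3.2.

Step 4 — take square root: d = √(3.2) ≈ 1.7889.

d(x, mu) = √(3.2) ≈ 1.7889


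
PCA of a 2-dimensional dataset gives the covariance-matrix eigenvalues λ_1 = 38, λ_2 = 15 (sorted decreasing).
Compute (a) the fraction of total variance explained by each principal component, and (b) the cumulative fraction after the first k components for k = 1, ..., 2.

Step 1 — total variance = trace(Sigma) = Σ λ_i = 38 + 15 = 53.

Step 2 — fraction explained by component i = λ_i / Σ λ:
  PC1: 38/53 = 0.717
  PC2: 15/53 = 0.283

Step 3 — cumulative fraction after k components = (λ_1 + ... + λ_k) / Σ λ:
  k = 1: 38/53 = 0.717
  k = 2: (38 + 15)/53 = 53/53 = 1

Summary (fraction, with percent):

explained: PC1 0.717 (71.7%), PC2 0.283 (28.3%);  cumulative: 0.717, 1


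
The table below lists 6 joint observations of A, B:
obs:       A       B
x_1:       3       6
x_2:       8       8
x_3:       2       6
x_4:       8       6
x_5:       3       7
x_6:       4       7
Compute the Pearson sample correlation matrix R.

Step 1 — column means:
  mean(A) = (3 + 8 + 2 + 8 + 3 + 4) / 6 = 28/6 = 4.6667
  mean(B) = (6 + 8 + 6 + 6 + 7 + 7) / 6 = 40/6 = 6.6667

Step 2 — sample variances and covariances s[i,j] = (1/(n-1)) · Σ_k (x_{k,i} - mean_i) · (x_{k,j} - mean_j), with n-1 = 5:
  s[A,A] = ((-1.6667)·(-1.6667) + (3.3333)·(3.3333) + (-2.6667)·(-2.6667) + (3.3333)·(3.3333) + (-1.6667)·(-1.6667) + (-0.6667)·(-0.6667)) / 5 = 35.3333/5 = 7.0667
  s[A,B] = ((-1.6667)·(-0.6667) + (3.3333)·(1.3333) + (-2.6667)·(-0.6667) + (3.3333)·(-0.6667) + (-1.6667)·(0.3333) + (-0.6667)·(0.3333)) / 5 = 4.3333/5 = 0.8667
  s[B,B] = ((-0.6667)·(-0.6667) + (1.3333)·(1.3333) + (-0.6667)·(-0.6667) + (-0.6667)·(-0.6667) + (0.3333)·(0.3333) + (0.3333)·(0.3333)) / 5 = 3.3333/5 = 0.6667
  Sample standard deviations s_i = √(s[i,i]):
  s(A) = √(7.0667) = 2.6583
  s(B) = √(0.6667) = 0.8165

Step 3 — r_{ij} = s_{ij} / (s_i · s_j):
  r[A,A] = 1 (diagonal).
  r[A,B] = 0.8667 / (2.6583 · 0.8165) = 0.8667 / 2.1705 = 0.3993
  r[B,B] = 1 (diagonal).

R is symmetric with unit diagonal. Assembling:

R = [[1, 0.3993],
 [0.3993, 1]]


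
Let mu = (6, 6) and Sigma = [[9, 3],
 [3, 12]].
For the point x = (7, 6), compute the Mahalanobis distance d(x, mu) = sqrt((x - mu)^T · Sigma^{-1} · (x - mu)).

Step 1 — centre the observation: (x - mu) = (1, 0).

Step 2 — invert Sigma. det(Sigma) = 9·12 - (3)² = 99.
  Sigma^{-1} = (1/det) · [[d, -b], [-b, a]] = [[0.1212, -0.0303],
 [-0.0303, 0.0909]].

Step 3 — form the quadratic (x - mu)^T · Sigma^{-1} · (x - mu):
  Sigma^{-1} · (x - mu) = (0.1212, -0.0303).
  (x - mu)^T · [Sigma^{-1} · (x - mu)] = (1)·(0.1212) + (0)·(-0.0303) = 0.1212.

Step 4 — take square root: d = √(0.1212) ≈ 0.3482.

d(x, mu) = √(0.1212) ≈ 0.3482


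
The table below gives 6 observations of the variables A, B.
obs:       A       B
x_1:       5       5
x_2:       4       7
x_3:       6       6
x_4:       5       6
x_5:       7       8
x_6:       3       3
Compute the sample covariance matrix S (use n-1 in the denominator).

Step 1 — column means:
  mean(A) = (5 + 4 + 6 + 5 + 7 + 3) / 6 = 30/6 = 5
  mean(B) = (5 + 7 + 6 + 6 + 8 + 3) / 6 = 35/6 = 5.8333

Step 2 — sample covariance S[i,j] = (1/(n-1)) · Σ_k (x_{k,i} - mean_i) · (x_{k,j} - mean_j), with n-1 = 5.
  S[A,A] = ((0)·(0) + (-1)·(-1) + (1)·(1) + (0)·(0) + (2)·(2) + (-2)·(-2)) / 5 = 10/5 = 2
  S[A,B] = ((0)·(-0.8333) + (-1)·(1.1667) + (1)·(0.1667) + (0)·(0.1667) + (2)·(2.1667) + (-2)·(-2.8333)) / 5 = 9/5 = 1.8
  S[B,B] = ((-0.8333)·(-0.8333) + (1.1667)·(1.1667) + (0.1667)·(0.1667) + (0.1667)·(0.1667) + (2.1667)·(2.1667) + (-2.8333)·(-2.8333)) / 5 = 14.8333/5 = 2.9667

S is symmetric (S[j,i] = S[i,j]). Assembling:

S = [[2, 1.8],
 [1.8, 2.9667]]


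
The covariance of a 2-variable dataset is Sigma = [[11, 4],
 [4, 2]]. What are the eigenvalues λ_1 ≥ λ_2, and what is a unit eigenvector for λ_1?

Step 1 — characteristic polynomial of 2×2 Sigma:
  det(Sigma - λI) = λ² - trace · λ + det = 0.
  trace = 11 + 2 = 13, det = 11·2 - (4)² = 6.
Step 2 — discriminant:
  Δ = trace² - 4·det = 169 - 24 = 145.
Step 3 — eigenvalues:
  λ = (trace ± √Δ)/2 = (13 ± 12.0416)/2,
  λ_1 = 12.5208,  λ_2 = 0.4792.

Step 4 — unit eigenvector for λ_1: solve (Sigma - λ_1 I)v = 0. First row:
  (11 - 12.5208)·v_x + (4)·v_y = 0, i.e. (-1.5208)·v_x + (4)·v_y = 0,
  so v ∝ (b, λ_1 - a) = (4, 1.5208) = u.
  ||u|| = √((4)² + (1.5208)²) = √(18.3128) ≈ 4.2793,
  v_1 = u/||u|| ≈ (0.9347, 0.3554) (||v_1|| = 1).

λ_1 = 12.5208,  λ_2 = 0.4792;  v_1 ≈ (0.9347, 0.3554)


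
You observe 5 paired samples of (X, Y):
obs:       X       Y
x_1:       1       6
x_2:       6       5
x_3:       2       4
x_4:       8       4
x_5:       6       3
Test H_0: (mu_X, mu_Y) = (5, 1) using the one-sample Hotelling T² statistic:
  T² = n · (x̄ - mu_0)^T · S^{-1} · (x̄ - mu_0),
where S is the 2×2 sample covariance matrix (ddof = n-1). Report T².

Step 1 — sample mean vector:
  mean(X) = (1 + 6 + 2 + 8 + 6) / 5 = 23/5 = 4.6
  mean(Y) = (6 + 5 + 4 + 4 + 3) / 5 = 22/5 = 4.4
  x̄ = (4.6, 4.4),  deviation x̄ - mu_0 = (4.6, 4.4) - (5, 1) = (-0.4, 3.4).

Step 2 — sample covariance matrix, S[i,j] = (1/(n-1)) · Σ_k (x_{k,i} - mean_i) · (x_{k,j} - mean_j), divisor n-1 = 4:
  S[X,X] = ((-3.6)·(-3.6) + (1.4)·(1.4) + (-2.6)·(-2.6) + (3.4)·(3.4) + (1.4)·(1.4)) / 4 = 35.2/4 = 8.8
  S[X,Y] = ((-3.6)·(1.6) + (1.4)·(0.6) + (-2.6)·(-0.4) + (3.4)·(-0.4) + (1.4)·(-1.4)) / 4 = -7.2/4 = -1.8
  S[Y,Y] = ((1.6)·(1.6) + (0.6)·(0.6) + (-0.4)·(-0.4) + (-0.4)·(-0.4) + (-1.4)·(-1.4)) / 4 = 5.2/4 = 1.3
  S = [[8.8, -1.8],
 [-1.8, 1.3]].

Step 3 — invert S. det(S) = 8.8·1.3 - (-1.8)² = 8.2.
  S^{-1} = (1/det) · [[d, -b], [-b, a]] = [[0.1585, 0.2195],
 [0.2195, 1.0732]].

Step 4 — quadratic form (x̄ - mu_0)^T · S^{-1} · (x̄ - mu_0):
  S^{-1} · (x̄ - mu_0) = (0.6829, 3.561),
  (x̄ - mu_0)^T · [...] = (-0.4)·(0.6829) + (3.4)·(3.561) = 11.8341.

Step 5 — scale by n: T² = 5 · 11.8341 = 59.1707.

T² ≈ 59.1707


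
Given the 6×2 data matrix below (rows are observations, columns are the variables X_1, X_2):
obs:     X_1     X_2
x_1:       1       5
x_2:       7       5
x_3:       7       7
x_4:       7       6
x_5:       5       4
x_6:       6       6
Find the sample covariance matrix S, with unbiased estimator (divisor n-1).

Step 1 — column means:
  mean(X_1) = (1 + 7 + 7 + 7 + 5 + 6) / 6 = 33/6 = 5.5
  mean(X_2) = (5 + 5 + 7 + 6 + 4 + 6) / 6 = 33/6 = 5.5

Step 2 — sample covariance S[i,j] = (1/(n-1)) · Σ_k (x_{k,i} - mean_i) · (x_{k,j} - mean_j), with n-1 = 5.
  S[X_1,X_1] = ((-4.5)·(-4.5) + (1.5)·(1.5) + (1.5)·(1.5) + (1.5)·(1.5) + (-0.5)·(-0.5) + (0.5)·(0.5)) / 5 = 27.5/5 = 5.5
  S[X_1,X_2] = ((-4.5)·(-0.5) + (1.5)·(-0.5) + (1.5)·(1.5) + (1.5)·(0.5) + (-0.5)·(-1.5) + (0.5)·(0.5)) / 5 = 5.5/5 = 1.1
  S[X_2,X_2] = ((-0.5)·(-0.5) + (-0.5)·(-0.5) + (1.5)·(1.5) + (0.5)·(0.5) + (-1.5)·(-1.5) + (0.5)·(0.5)) / 5 = 5.5/5 = 1.1

S is symmetric (S[j,i] = S[i,j]). Assembling:

S = [[5.5, 1.1],
 [1.1, 1.1]]


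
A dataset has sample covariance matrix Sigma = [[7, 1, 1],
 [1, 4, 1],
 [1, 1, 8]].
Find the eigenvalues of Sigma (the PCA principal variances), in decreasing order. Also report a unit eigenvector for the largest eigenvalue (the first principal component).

Step 1 — characteristic polynomial p(λ) = det(λI - Sigma) = λ³ - tr·λ² + c_1·λ - det, where tr = trace, c_1 = sum of the principal 2×2 minors, det = det(Sigma):
  tr = 7 + 4 + 8 = 19,
  c_1 = (7·4 - (1)²) + (7·8 - (1)²) + (4·8 - (1)²) = 27 + 55 + 31 = 113,
  det = 7·(4·8 - (1)²) - (1)·((1)·8 - (1)·(1)) + (1)·((1)·(1) - 4·(1)) = 7·(31) - (1)·(7) + (1)·(-3) = 207.
  So p(λ) = λ³ - 19λ² + 113λ - 207.
Step 2 — look for an integer root (rational root theorem: any rational root is an integer divisor of 207). Testing λ = 9:
  p(9) = 729 - 1539 + 1017 - 207 = 0  ✓
  Dividing out (λ - 9): p(λ) = (λ - 9)(λ² - 10λ + 23).
Step 3 — remaining eigenvalues from the quadratic λ² - 10λ + 23 = 0:
  Δ = 10² - 4·23 = 100 - 92 = 8,  λ = (10 ± √8)/2 = (10 ± 2.8284)/2 ≈ 6.4142 or 3.5858.
  Sorted: λ_1 = 9,  λ_2 = 6.4142,  λ_3 = 3.5858  (check: sum = 19 = tr ✓).

Step 4 — unit eigenvector for λ_1 = 9: v spans the null space of (Sigma - λ_1 I), whose rows are
  r_1 = (-2, 1, 1),  r_2 = (1, -5, 1),  r_3 = (1, 1, -1).
  v is orthogonal to every row, so take v ∝ r_1 × r_2 = ((1)·(1) - (1)·(-5), (1)·(1) - (-2)·(1), (-2)·(-5) - (1)·(1)) = (6, 3, 9).
  Rescale (divide by 3): u = (2, 1, 3).
  ||u|| = √((2)² + (1)² + (3)²) = √(14) ≈ 3.7417,  v_1 = u/||u|| ≈ (0.5345, 0.2673, 0.8018) (||v_1|| = 1).

λ_1 = 9,  λ_2 = 6.4142,  λ_3 = 3.5858;  v_1 ≈ (0.5345, 0.2673, 0.8018)


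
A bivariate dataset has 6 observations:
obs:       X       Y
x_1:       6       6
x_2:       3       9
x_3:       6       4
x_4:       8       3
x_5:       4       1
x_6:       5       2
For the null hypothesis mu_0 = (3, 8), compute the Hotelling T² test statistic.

Step 1 — sample mean vector:
  mean(X) = (6 + 3 + 6 + 8 + 4 + 5) / 6 = 32/6 = 5.3333
  mean(Y) = (6 + 9 + 4 + 3 + 1 + 2) / 6 = 25/6 = 4.1667
  x̄ = (5.3333, 4.1667),  deviation x̄ - mu_0 = (5.3333, 4.1667) - (3, 8) = (2.3333, -3.8333).

Step 2 — sample covariance matrix, S[i,j] = (1/(n-1)) · Σ_k (x_{k,i} - mean_i) · (x_{k,j} - mean_j), divisor n-1 = 5:
  S[X,X] = ((0.6667)·(0.6667) + (-2.3333)·(-2.3333) + (0.6667)·(0.6667) + (2.6667)·(2.6667) + (-1.3333)·(-1.3333) + (-0.3333)·(-0.3333)) / 5 = 15.3333/5 = 3.0667
  S[X,Y] = ((0.6667)·(1.8333) + (-2.3333)·(4.8333) + (0.6667)·(-0.1667) + (2.6667)·(-1.1667) + (-1.3333)·(-3.1667) + (-0.3333)·(-2.1667)) / 5 = -8.3333/5 = -1.6667
  S[Y,Y] = ((1.8333)·(1.8333) + (4.8333)·(4.8333) + (-0.1667)·(-0.1667) + (-1.1667)·(-1.1667) + (-3.1667)·(-3.1667) + (-2.1667)·(-2.1667)) / 5 = 42.8333/5 = 8.5667
  S = [[3.0667, -1.6667],
 [-1.6667, 8.5667]].

Step 3 — invert S. det(S) = 3.0667·8.5667 - (-1.6667)² = 23.4933.
  S^{-1} = (1/det) · [[d, -b], [-b, a]] = [[0.3646, 0.0709],
 [0.0709, 0.1305]].

Step 4 — quadratic form (x̄ - mu_0)^T · S^{-1} · (x̄ - mu_0):
  S^{-1} · (x̄ - mu_0) = (0.5789, -0.3348),
  (x̄ - mu_0)^T · [...] = (2.3333)·(0.5789) + (-3.8333)·(-0.3348) = 2.6343.

Step 5 — scale by n: T² = 6 · 2.6343 = 15.8059.

T² ≈ 15.8059


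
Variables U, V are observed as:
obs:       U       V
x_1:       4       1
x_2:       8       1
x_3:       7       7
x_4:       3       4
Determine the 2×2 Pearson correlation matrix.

Step 1 — column means:
  mean(U) = (4 + 8 + 7 + 3) / 4 = 22/4 = 5.5
  mean(V) = (1 + 1 + 7 + 4) / 4 = 13/4 = 3.25

Step 2 — sample variances and covariances s[i,j] = (1/(n-1)) · Σ_k (x_{k,i} - mean_i) · (x_{k,j} - mean_j), with n-1 = 3:
  s[U,U] = ((-1.5)·(-1.5) + (2.5)·(2.5) + (1.5)·(1.5) + (-2.5)·(-2.5)) / 3 = 17/3 = 5.6667
  s[U,V] = ((-1.5)·(-2.25) + (2.5)·(-2.25) + (1.5)·(3.75) + (-2.5)·(0.75)) / 3 = 1.5/3 = 0.5
  s[V,V] = ((-2.25)·(-2.25) + (-2.25)·(-2.25) + (3.75)·(3.75) + (0.75)·(0.75)) / 3 = 24.75/3 = 8.25
  Sample standard deviations s_i = √(s[i,i]):
  s(U) = √(5.6667) = 2.3805
  s(V) = √(8.25) = 2.8723

Step 3 — r_{ij} = s_{ij} / (s_i · s_j):
  r[U,U] = 1 (diagonal).
  r[U,V] = 0.5 / (2.3805 · 2.8723) = 0.5 / 6.8374 = 0.0731
  r[V,V] = 1 (diagonal).

R is symmetric with unit diagonal. Assembling:

R = [[1, 0.0731],
 [0.0731, 1]]


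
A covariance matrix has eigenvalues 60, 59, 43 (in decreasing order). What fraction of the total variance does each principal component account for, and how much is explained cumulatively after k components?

Step 1 — total variance = trace(Sigma) = Σ λ_i = 60 + 59 + 43 = 162.

Step 2 — fraction explained by component i = λ_i / Σ λ:
  PC1: 60/162 = 0.3704
  PC2: 59/162 = 0.3642
  PC3: 43/162 = 0.2654

Step 3 — cumulative fraction after k components = (λ_1 + ... + λ_k) / Σ λ:
  k = 1: 60/162 = 0.3704
  k = 2: (60 + 59)/162 = 119/162 = 0.7346
  k = 3: (60 + 59 + 43)/162 = 162/162 = 1

Summary (fraction, with percent):

explained: PC1 0.3704 (37.04%), PC2 0.3642 (36.42%), PC3 0.2654 (26.54%);  cumulative: 0.3704, 0.7346, 1


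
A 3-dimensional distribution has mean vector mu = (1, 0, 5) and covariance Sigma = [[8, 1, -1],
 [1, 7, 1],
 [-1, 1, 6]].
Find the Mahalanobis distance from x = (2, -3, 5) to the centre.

Step 1 — centre the observation: (x - mu) = (1, -3, 0).

Step 2 — invert Sigma (cofactor / det for 3×3, or solve directly):
  Sigma^{-1} = [[0.131, -0.0224, 0.0256],
 [-0.0224, 0.1502, -0.0288],
 [0.0256, -0.0288, 0.1757]].

Step 3 — form the quadratic (x - mu)^T · Sigma^{-1} · (x - mu):
  Sigma^{-1} · (x - mu) = (0.1981, -0.4728, 0.1118).
  (x - mu)^T · [Sigma^{-1} · (x - mu)] = (1)·(0.1981) + (-3)·(-0.4728) + (0)·(0.1118) = 1.6166.

Step 4 — take square root: d = √(1.6166) ≈ 1.2715.

d(x, mu) = √(1.6166) ≈ 1.2715


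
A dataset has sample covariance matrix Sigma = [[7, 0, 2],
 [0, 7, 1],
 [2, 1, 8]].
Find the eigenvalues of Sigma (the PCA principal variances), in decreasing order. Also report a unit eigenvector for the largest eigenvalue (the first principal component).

Step 1 — characteristic polynomial p(λ) = det(λI - Sigma) = λ³ - tr·λ² + c_1·λ - det, where tr = trace, c_1 = sum of the principal 2×2 minors, det = det(Sigma):
  tr = 7 + 7 + 8 = 22,
  c_1 = (7·7 - (0)²) + (7·8 - (2)²) + (7·8 - (1)²) = 49 + 52 + 55 = 156,
  det = 7·(7·8 - (1)²) - (0)·((0)·8 - (1)·(2)) + (2)·((0)·(1) - 7·(2)) = 7·(55) - (0)·(-2) + (2)·(-14) = 357.
  So p(λ) = λ³ - 22λ² + 156λ - 357.
Step 2 — look for an integer root (rational root theorem: any rational root is an integer divisor of 357). Testing λ = 7:
  p(7) = 343 - 1078 + 1092 - 357 = 0  ✓
  Dividing out (λ - 7): p(λ) = (λ - 7)(λ² - 15λ + 51).
Step 3 — remaining eigenvalues from the quadratic λ² - 15λ + 51 = 0:
  Δ = 15² - 4·51 = 225 - 204 = 21,  λ = (15 ± √21)/2 = (15 ± 4.5826)/2 ≈ 9.7913 or 5.2087.
  Sorted: λ_1 = 9.7913,  λ_2 = 7,  λ_3 = 5.2087  (check: sum = 22 = tr ✓).

Step 4 — unit eigenvector for λ_1 ≈ 9.7913: v spans the null space of (Sigma - λ_1 I), whose rows are
  r_1 = (-2.7913, 0, 2),  r_2 = (0, -2.7913, 1),  r_3 = (2, 1, -1.7913).
  v is orthogonal to every row, so take v ∝ r_1 × r_2 = ((0)·(1) - (2)·(-2.7913), (2)·(0) - (-2.7913)·(1), (-2.7913)·(-2.7913) - (0)·(0)) ≈ (5.5826, 2.7913, 7.7913).
  Let u = (5.5826, 2.7913, 7.7913).
  ||u|| = √((5.5826)² + (2.7913)² + (7.7913)²) = √(99.6606) ≈ 9.983,  v_1 = u/||u|| ≈ (0.5592, 0.2796, 0.7805) (||v_1|| = 1).

λ_1 = 9.7913,  λ_2 = 7,  λ_3 = 5.2087;  v_1 ≈ (0.5592, 0.2796, 0.7805)


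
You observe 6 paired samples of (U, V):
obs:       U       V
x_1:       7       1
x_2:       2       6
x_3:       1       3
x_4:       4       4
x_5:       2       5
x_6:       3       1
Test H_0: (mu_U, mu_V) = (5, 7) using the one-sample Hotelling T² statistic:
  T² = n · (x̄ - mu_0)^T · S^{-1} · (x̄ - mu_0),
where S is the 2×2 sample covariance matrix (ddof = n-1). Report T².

Step 1 — sample mean vector:
  mean(U) = (7 + 2 + 1 + 4 + 2 + 3) / 6 = 19/6 = 3.1667
  mean(V) = (1 + 6 + 3 + 4 + 5 + 1) / 6 = 20/6 = 3.3333
  x̄ = (3.1667, 3.3333),  deviation x̄ - mu_0 = (3.1667, 3.3333) - (5, 7) = (-1.8333, -3.6667).

Step 2 — sample covariance matrix, S[i,j] = (1/(n-1)) · Σ_k (x_{k,i} - mean_i) · (x_{k,j} - mean_j), divisor n-1 = 5:
  S[U,U] = ((3.8333)·(3.8333) + (-1.1667)·(-1.1667) + (-2.1667)·(-2.1667) + (0.8333)·(0.8333) + (-1.1667)·(-1.1667) + (-0.1667)·(-0.1667)) / 5 = 22.8333/5 = 4.5667
  S[U,V] = ((3.8333)·(-2.3333) + (-1.1667)·(2.6667) + (-2.1667)·(-0.3333) + (0.8333)·(0.6667) + (-1.1667)·(1.6667) + (-0.1667)·(-2.3333)) / 5 = -12.3333/5 = -2.4667
  S[V,V] = ((-2.3333)·(-2.3333) + (2.6667)·(2.6667) + (-0.3333)·(-0.3333) + (0.6667)·(0.6667) + (1.6667)·(1.6667) + (-2.3333)·(-2.3333)) / 5 = 21.3333/5 = 4.2667
  S = [[4.5667, -2.4667],
 [-2.4667, 4.2667]].

Step 3 — invert S. det(S) = 4.5667·4.2667 - (-2.4667)² = 13.4.
  S^{-1} = (1/det) · [[d, -b], [-b, a]] = [[0.3184, 0.1841],
 [0.1841, 0.3408]].

Step 4 — quadratic form (x̄ - mu_0)^T · S^{-1} · (x̄ - mu_0):
  S^{-1} · (x̄ - mu_0) = (-1.2587, -1.5871),
  (x̄ - mu_0)^T · [...] = (-1.8333)·(-1.2587) + (-3.6667)·(-1.5871) = 8.1269.

Step 5 — scale by n: T² = 6 · 8.1269 = 48.7612.

T² ≈ 48.7612


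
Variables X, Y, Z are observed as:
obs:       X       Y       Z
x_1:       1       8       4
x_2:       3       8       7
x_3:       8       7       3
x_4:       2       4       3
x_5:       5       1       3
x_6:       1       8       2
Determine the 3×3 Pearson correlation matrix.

Step 1 — column means:
  mean(X) = (1 + 3 + 8 + 2 + 5 + 1) / 6 = 20/6 = 3.3333
  mean(Y) = (8 + 8 + 7 + 4 + 1 + 8) / 6 = 36/6 = 6
  mean(Z) = (4 + 7 + 3 + 3 + 3 + 2) / 6 = 22/6 = 3.6667

Step 2 — sample variances and covariances s[i,j] = (1/(n-1)) · Σ_k (x_{k,i} - mean_i) · (x_{k,j} - mean_j), with n-1 = 5:
  s[X,X] = ((-2.3333)·(-2.3333) + (-0.3333)·(-0.3333) + (4.6667)·(4.6667) + (-1.3333)·(-1.3333) + (1.6667)·(1.6667) + (-2.3333)·(-2.3333)) / 5 = 37.3333/5 = 7.4667
  s[X,Y] = ((-2.3333)·(2) + (-0.3333)·(2) + (4.6667)·(1) + (-1.3333)·(-2) + (1.6667)·(-5) + (-2.3333)·(2)) / 5 = -11/5 = -2.2
  s[X,Z] = ((-2.3333)·(0.3333) + (-0.3333)·(3.3333) + (4.6667)·(-0.6667) + (-1.3333)·(-0.6667) + (1.6667)·(-0.6667) + (-2.3333)·(-1.6667)) / 5 = -1.3333/5 = -0.2667
  s[Y,Y] = ((2)·(2) + (2)·(2) + (1)·(1) + (-2)·(-2) + (-5)·(-5) + (2)·(2)) / 5 = 42/5 = 8.4
  s[Y,Z] = ((2)·(0.3333) + (2)·(3.3333) + (1)·(-0.6667) + (-2)·(-0.6667) + (-5)·(-0.6667) + (2)·(-1.6667)) / 5 = 8/5 = 1.6
  s[Z,Z] = ((0.3333)·(0.3333) + (3.3333)·(3.3333) + (-0.6667)·(-0.6667) + (-0.6667)·(-0.6667) + (-0.6667)·(-0.6667) + (-1.6667)·(-1.6667)) / 5 = 15.3333/5 = 3.0667
  Sample standard deviations s_i = √(s[i,i]):
  s(X) = √(7.4667) = 2.7325
  s(Y) = √(8.4) = 2.8983
  s(Z) = √(3.0667) = 1.7512

Step 3 — r_{ij} = s_{ij} / (s_i · s_j):
  r[X,X] = 1 (diagonal).
  r[X,Y] = -2.2 / (2.7325 · 2.8983) = -2.2 / 7.9196 = -0.2778
  r[X,Z] = -0.2667 / (2.7325 · 1.7512) = -0.2667 / 4.7852 = -0.0557
  r[Y,Y] = 1 (diagonal).
  r[Y,Z] = 1.6 / (2.8983 · 1.7512) = 1.6 / 5.0754 = 0.3152
  r[Z,Z] = 1 (diagonal).

R is symmetric with unit diagonal. Assembling:

R = [[1, -0.2778, -0.0557],
 [-0.2778, 1, 0.3152],
 [-0.0557, 0.3152, 1]]
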